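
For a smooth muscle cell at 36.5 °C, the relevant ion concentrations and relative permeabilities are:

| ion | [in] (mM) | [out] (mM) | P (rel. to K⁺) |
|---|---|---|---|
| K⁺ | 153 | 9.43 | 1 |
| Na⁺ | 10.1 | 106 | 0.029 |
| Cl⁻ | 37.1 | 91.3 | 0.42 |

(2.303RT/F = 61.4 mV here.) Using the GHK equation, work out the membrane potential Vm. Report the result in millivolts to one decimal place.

Vm = 61.4 · log₁₀[(Σ P·[cation]ₒ + Σ P·[anion]ᵢ) / (Σ P·[cation]ᵢ + Σ P·[anion]ₒ)]
Numerator = 1×9.43 + 0.029×106 + 0.42×37.1 = 28.09
Denominator = 1×153 + 0.029×10.1 + 0.42×91.3 = 191.6
Vm = 61.4 · log₁₀(0.14656) = 61.4 × (-0.8340) = -51.21 mV

-51.2 mV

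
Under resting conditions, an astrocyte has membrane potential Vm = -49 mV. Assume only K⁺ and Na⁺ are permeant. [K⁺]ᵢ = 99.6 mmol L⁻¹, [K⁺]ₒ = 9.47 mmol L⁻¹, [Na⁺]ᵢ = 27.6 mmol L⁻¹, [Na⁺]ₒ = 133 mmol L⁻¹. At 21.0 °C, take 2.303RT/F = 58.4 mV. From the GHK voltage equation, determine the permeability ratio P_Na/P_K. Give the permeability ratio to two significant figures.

Let α = P_Na/P_K. GHK: Vm = 58.4·log₁₀[(Kₒ + α·Naₒ)/(Kᵢ + α·Naᵢ)].
10^(Vm/58.4) = 10^(-49.0/58.4) = 0.14486
So 0.14486·(Kᵢ + α·Naᵢ) = Kₒ + α·Naₒ → α = (0.14486·99.6 − 9.47) / (133.0 − 0.14486·27.6)
α = (14.43 − 9.47) / (133.0 − 3.998) = 4.958/129 = 0.03844

0.038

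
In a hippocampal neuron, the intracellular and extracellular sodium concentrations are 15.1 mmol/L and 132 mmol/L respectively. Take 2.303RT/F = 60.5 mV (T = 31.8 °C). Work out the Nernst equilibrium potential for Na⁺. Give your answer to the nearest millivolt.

E = (60.5/z) · log₁₀([Na⁺]_out/[Na⁺]_in) with z = +1.
= (60.5/1) · log₁₀(132/15.1) = 60.50 · log₁₀(8.742)
= 60.50 · (0.9416) = 56.97 mV

57 mV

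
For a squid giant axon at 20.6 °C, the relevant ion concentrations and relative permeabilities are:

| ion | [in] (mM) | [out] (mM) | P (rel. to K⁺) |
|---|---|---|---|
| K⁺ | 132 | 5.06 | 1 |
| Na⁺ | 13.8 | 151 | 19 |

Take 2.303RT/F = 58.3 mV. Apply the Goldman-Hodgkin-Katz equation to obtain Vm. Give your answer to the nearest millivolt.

Vm = 58.3 · log₁₀[(Σ P·[cation]ₒ + Σ P·[anion]ᵢ) / (Σ P·[cation]ᵢ + Σ P·[anion]ₒ)]
Numerator = 1×5.06 + 19×151 = 2874
Denominator = 1×132 + 19×13.8 = 394.2
Vm = 58.3 · log₁₀(7.2909) = 58.3 × (0.8628) = 50.30 mV

50 mV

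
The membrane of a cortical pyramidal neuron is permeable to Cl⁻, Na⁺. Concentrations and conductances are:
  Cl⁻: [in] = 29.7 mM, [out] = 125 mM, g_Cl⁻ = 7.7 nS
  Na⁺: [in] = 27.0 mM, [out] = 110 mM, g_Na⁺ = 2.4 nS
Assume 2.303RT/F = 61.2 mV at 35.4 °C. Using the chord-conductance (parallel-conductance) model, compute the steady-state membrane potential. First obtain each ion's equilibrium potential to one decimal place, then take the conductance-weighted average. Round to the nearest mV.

E_Cl⁻ = (61.2/-1)·log₁₀(125/29.7) = -38.2 mV
E_Na⁺ = (61.2/1)·log₁₀(110/27.0) = 37.3 mV
Vm = (Σ gᵢEᵢ)/(Σ gᵢ) = (7.7·-38.2 + 2.4·37.3) / (7.7 + 2.4)
= -204.62 / 10.1 = -20.26 mV

-20 mV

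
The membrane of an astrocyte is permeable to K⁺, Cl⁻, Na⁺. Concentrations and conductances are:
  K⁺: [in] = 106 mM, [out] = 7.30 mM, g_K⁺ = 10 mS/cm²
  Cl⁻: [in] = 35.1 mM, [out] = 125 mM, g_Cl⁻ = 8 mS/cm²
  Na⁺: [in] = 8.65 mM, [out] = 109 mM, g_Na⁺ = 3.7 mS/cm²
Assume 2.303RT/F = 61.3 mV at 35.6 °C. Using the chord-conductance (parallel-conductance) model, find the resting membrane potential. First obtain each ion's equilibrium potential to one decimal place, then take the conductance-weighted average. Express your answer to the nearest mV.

E_K⁺ = (61.3/1)·log₁₀(7.30/106) = -71.2 mV
E_Cl⁻ = (61.3/-1)·log₁₀(125/35.1) = -33.8 mV
E_Na⁺ = (61.3/1)·log₁₀(109/8.65) = 67.5 mV
Vm = (Σ gᵢEᵢ)/(Σ gᵢ) = (10·-71.2 + 8·-33.8 + 3.7·67.5) / (10 + 8 + 3.7)
= -732.65 / 21.7 = -33.76 mV

-34 mV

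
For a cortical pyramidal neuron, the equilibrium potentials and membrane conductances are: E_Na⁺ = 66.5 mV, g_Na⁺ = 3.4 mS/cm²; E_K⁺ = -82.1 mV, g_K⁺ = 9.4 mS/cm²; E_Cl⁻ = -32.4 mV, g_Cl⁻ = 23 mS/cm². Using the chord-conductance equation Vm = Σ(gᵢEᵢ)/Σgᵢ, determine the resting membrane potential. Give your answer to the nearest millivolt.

Σ gᵢEᵢ = 3.4·(66.5) + 9.4·(-82.1) + 23·(-32.4) = -1290.84
Σ gᵢ = 3.4 + 9.4 + 23 = 35.8
Vm = -1290.84 / 35.8 = -36.06 mV

-36 mV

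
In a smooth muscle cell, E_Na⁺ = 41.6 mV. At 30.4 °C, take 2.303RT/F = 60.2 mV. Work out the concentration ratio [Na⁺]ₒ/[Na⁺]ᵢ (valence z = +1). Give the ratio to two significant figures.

4.9

log₁₀([out]/[in]) = E·z/(60.2) = 41.6 × 1 / 60.2 = 0.6910
[out]/[in] = 10^(0.6910) = 4.909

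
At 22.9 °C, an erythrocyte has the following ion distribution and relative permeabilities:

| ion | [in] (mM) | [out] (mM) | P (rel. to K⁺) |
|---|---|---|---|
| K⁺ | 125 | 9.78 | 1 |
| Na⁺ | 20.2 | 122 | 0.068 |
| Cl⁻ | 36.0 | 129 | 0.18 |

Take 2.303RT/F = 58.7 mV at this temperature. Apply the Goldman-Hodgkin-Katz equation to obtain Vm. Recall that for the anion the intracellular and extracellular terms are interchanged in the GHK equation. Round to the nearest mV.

-46 mV

Vm = 58.7 · log₁₀[(Σ P·[cation]ₒ + Σ P·[anion]ᵢ) / (Σ P·[cation]ᵢ + Σ P·[anion]ₒ)]
Numerator = 1×9.78 + 0.068×122 + 0.18×36.0 = 24.56
Denominator = 1×125 + 0.068×20.2 + 0.18×129 = 149.6
Vm = 58.7 · log₁₀(0.16415) = 58.7 × (-0.7848) = -46.07 mV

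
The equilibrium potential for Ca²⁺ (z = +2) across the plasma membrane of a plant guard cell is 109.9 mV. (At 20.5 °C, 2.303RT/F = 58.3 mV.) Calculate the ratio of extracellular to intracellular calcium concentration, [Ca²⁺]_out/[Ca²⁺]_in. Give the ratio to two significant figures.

log₁₀([out]/[in]) = E·z/(58.3) = 109.9 × 2 / 58.3 = 3.7702
[out]/[in] = 10^(3.7702) = 5891

5900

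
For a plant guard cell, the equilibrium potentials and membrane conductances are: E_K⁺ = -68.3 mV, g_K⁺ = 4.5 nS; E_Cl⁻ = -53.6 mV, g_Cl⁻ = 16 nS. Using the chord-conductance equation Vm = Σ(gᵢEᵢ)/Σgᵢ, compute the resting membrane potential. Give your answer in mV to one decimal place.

Σ gᵢEᵢ = 4.5·(-68.3) + 16·(-53.6) = -1164.95
Σ gᵢ = 4.5 + 16 = 20.5
Vm = -1164.95 / 20.5 = -56.83 mV

-56.8 mV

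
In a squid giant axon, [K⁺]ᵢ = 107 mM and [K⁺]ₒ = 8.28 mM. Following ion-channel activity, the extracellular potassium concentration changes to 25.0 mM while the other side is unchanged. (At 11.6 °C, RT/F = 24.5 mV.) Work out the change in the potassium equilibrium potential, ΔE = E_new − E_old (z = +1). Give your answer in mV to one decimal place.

E_old = (24.5/1)·ln(8.28/107) = -62.70 mV
E_new = (24.5/1)·ln(25.0/107) = -35.62 mV
ΔE = -35.62 − (-62.70) = 27.07 mV

27.1 mV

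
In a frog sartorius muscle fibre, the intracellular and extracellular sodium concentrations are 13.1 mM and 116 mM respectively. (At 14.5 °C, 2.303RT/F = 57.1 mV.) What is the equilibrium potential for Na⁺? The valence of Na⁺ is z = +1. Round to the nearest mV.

54 mV

E = (57.1/z) · log₁₀([Na⁺]_out/[Na⁺]_in) with z = +1.
= (57.1/1) · log₁₀(116/13.1) = 57.10 · log₁₀(8.855)
= 57.10 · (0.9472) = 54.08 mV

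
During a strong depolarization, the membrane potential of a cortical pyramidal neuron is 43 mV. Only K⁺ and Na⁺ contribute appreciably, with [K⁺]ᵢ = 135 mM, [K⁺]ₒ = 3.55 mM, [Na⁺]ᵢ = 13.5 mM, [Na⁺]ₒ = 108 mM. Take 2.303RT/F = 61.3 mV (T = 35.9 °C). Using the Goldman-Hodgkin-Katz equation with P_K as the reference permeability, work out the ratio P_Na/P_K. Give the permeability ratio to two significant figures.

17

Let α = P_Na/P_K. GHK: Vm = 61.3·log₁₀[(Kₒ + α·Naₒ)/(Kᵢ + α·Naᵢ)].
10^(Vm/61.3) = 10^(43.0/61.3) = 5.0288
So 5.0288·(Kᵢ + α·Naᵢ) = Kₒ + α·Naₒ → α = (5.0288·135.0 − 3.55) / (108.0 − 5.0288·13.5)
α = (678.9 − 3.55) / (108.0 − 67.89) = 675.3/40.11 = 16.84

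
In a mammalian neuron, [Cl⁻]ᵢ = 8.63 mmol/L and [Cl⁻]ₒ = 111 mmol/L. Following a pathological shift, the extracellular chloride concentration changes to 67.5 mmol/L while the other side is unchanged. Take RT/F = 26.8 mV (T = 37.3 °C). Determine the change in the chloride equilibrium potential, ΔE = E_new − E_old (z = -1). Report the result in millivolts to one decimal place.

13.3 mV

E_old = (26.8/-1)·ln(111/8.63) = -68.45 mV
E_new = (26.8/-1)·ln(67.5/8.63) = -55.12 mV
ΔE = -55.12 − (-68.45) = 13.33 mV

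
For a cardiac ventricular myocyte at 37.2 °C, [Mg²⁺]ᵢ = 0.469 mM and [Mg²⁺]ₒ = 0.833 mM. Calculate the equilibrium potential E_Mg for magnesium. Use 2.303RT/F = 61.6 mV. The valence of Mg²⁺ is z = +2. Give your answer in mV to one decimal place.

E = (61.6/z) · log₁₀([Mg²⁺]_out/[Mg²⁺]_in) with z = +2.
= (61.6/2) · log₁₀(0.833/0.469) = 30.80 · log₁₀(1.776)
= 30.80 · (0.2495) = 7.68 mV

7.7 mV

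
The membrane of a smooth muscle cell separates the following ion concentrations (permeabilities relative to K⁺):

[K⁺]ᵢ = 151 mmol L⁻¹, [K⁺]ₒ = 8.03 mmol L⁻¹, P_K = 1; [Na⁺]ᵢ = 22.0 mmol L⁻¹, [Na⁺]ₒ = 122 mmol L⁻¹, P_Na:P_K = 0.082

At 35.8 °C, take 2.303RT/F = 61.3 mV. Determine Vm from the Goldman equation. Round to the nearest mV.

Vm = 61.3 · log₁₀[(Σ P·[cation]ₒ + Σ P·[anion]ᵢ) / (Σ P·[cation]ᵢ + Σ P·[anion]ₒ)]
Numerator = 1×8.03 + 0.082×122 = 18.03
Denominator = 1×151 + 0.082×22.0 = 152.8
Vm = 61.3 · log₁₀(0.11802) = 61.3 × (-0.9280) = -56.89 mV

-57 mV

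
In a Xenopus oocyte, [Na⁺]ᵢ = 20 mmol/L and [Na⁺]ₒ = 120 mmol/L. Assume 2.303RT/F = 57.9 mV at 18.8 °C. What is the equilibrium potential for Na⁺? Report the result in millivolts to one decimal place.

E = (57.9/z) · log₁₀([Na⁺]_out/[Na⁺]_in) with z = +1.
= (57.9/1) · log₁₀(120/20) = 57.90 · log₁₀(6)
= 57.90 · (0.7782) = 45.05 mV

45.1 mV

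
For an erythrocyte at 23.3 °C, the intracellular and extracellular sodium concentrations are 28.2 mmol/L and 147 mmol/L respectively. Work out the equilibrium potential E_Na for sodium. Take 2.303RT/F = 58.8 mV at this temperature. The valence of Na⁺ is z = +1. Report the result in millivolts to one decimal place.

E = (58.8/z) · log₁₀([Na⁺]_out/[Na⁺]_in) with z = +1.
= (58.8/1) · log₁₀(147/28.2) = 58.80 · log₁₀(5.213)
= 58.80 · (0.7171) = 42.16 mV

42.2 mV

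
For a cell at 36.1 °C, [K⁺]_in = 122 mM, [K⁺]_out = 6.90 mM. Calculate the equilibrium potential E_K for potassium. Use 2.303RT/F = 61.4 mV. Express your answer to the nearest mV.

E = (61.4/z) · log₁₀([K⁺]_out/[K⁺]_in) with z = +1.
= (61.4/1) · log₁₀(6.90/122) = 61.40 · log₁₀(0.05656)
= 61.40 · (-1.2475) = -76.60 mV

-77 mV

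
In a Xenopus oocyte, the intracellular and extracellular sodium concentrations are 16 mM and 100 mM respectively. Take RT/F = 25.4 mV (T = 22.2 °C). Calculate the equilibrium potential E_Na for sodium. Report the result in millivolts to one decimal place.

46.5 mV

E = (25.4/z) · ln([Na⁺]_out/[Na⁺]_in) with z = +1.
= (25.4/1) · ln(100/16) = 25.40 · ln(6.25)
= 25.40 · (1.8326) = 46.55 mV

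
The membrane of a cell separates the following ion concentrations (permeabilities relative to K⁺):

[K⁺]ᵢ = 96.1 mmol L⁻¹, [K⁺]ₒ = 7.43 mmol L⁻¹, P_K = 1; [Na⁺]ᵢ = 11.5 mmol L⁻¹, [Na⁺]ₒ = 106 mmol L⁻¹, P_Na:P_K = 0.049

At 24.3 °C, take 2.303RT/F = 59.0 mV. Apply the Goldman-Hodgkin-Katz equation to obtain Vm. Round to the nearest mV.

Vm = 59.0 · log₁₀[(Σ P·[cation]ₒ + Σ P·[anion]ᵢ) / (Σ P·[cation]ᵢ + Σ P·[anion]ₒ)]
Numerator = 1×7.43 + 0.049×106 = 12.62
Denominator = 1×96.1 + 0.049×11.5 = 96.66
Vm = 59.0 · log₁₀(0.1306) = 59.0 × (-0.8841) = -52.16 mV

-52 mV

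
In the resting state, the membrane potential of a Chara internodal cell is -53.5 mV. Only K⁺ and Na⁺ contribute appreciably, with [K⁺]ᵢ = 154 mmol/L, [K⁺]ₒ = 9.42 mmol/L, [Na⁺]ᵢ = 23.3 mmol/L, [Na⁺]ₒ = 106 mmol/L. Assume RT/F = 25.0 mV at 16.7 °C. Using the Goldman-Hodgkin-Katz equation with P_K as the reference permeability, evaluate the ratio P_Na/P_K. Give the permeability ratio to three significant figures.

Let α = P_Na/P_K. GHK: Vm = 25.0·ln[(Kₒ + α·Naₒ)/(Kᵢ + α·Naᵢ)].
e^(Vm/25.0) = e^(-53.5/25.0) = 0.11765
So 0.11765·(Kᵢ + α·Naᵢ) = Kₒ + α·Naₒ → α = (0.11765·154.0 − 9.42) / (106.0 − 0.11765·23.3)
α = (18.12 − 9.42) / (106.0 − 2.741) = 8.699/103.3 = 0.08424

0.0842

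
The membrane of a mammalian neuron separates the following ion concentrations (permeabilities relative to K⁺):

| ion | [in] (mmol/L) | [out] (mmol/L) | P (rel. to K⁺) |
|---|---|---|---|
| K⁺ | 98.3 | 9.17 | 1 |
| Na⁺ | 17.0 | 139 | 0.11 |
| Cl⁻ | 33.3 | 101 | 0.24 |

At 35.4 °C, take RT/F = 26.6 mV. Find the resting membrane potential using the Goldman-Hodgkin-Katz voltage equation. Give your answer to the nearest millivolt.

-36 mV

Vm = 26.6 · ln[(Σ P·[cation]ₒ + Σ P·[anion]ᵢ) / (Σ P·[cation]ᵢ + Σ P·[anion]ₒ)]
Numerator = 1×9.17 + 0.11×139 + 0.24×33.3 = 32.45
Denominator = 1×98.3 + 0.11×17.0 + 0.24×101 = 124.4
Vm = 26.6 · ln(0.26085) = 26.6 × (-1.3438) = -35.75 mV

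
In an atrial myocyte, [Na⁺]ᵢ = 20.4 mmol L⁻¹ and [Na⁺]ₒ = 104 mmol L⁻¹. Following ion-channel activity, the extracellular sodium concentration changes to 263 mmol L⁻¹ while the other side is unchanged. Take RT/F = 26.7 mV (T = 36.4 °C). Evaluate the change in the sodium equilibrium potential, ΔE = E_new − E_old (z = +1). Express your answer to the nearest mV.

E_old = (26.7/1)·ln(104/20.4) = 43.49 mV
E_new = (26.7/1)·ln(263/20.4) = 68.26 mV
ΔE = 68.26 − (43.49) = 24.77 mV

25 mV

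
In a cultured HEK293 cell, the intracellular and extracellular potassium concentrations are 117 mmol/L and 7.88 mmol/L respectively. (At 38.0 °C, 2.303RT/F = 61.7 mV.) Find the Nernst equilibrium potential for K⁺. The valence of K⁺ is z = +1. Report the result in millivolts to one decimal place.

E = (61.7/z) · log₁₀([K⁺]_out/[K⁺]_in) with z = +1.
= (61.7/1) · log₁₀(7.88/117) = 61.70 · log₁₀(0.06735)
= 61.70 · (-1.1717) = -72.29 mV

-72.3 mV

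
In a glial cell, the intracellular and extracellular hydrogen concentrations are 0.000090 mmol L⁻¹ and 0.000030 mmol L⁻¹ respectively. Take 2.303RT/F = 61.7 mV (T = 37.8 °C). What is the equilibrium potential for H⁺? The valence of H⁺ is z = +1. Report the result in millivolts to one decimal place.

-29.4 mV

E = (61.7/z) · log₁₀([H⁺]_out/[H⁺]_in) with z = +1.
= (61.7/1) · log₁₀(0.000030/0.000090) = 61.70 · log₁₀(0.3333)
= 61.70 · (-0.4771) = -29.44 mV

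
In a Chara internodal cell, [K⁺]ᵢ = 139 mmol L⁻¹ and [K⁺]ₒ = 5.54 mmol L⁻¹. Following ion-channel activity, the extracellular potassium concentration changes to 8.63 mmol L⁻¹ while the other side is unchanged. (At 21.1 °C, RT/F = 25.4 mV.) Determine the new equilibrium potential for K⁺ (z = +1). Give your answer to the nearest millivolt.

-71 mV

After the shift: [K⁺]_out = 8.63, [K⁺]_in = 139 mmol L⁻¹.
E_new = (25.4/1)·ln(8.63/139) = 25.40 · (-2.7792) = -70.59 mV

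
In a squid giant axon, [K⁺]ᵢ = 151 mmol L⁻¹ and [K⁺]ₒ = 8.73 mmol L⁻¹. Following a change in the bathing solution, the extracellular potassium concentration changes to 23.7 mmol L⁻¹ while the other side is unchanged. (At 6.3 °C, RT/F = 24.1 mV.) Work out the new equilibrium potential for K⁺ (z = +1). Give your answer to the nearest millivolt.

-45 mV

After the shift: [K⁺]_out = 23.7, [K⁺]_in = 151 mmol L⁻¹.
E_new = (24.1/1)·ln(23.7/151) = 24.10 · (-1.8518) = -44.63 mV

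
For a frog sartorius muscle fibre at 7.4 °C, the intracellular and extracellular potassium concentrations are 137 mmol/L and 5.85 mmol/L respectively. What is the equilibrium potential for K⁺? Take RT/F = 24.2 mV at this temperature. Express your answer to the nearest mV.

E = (24.2/z) · ln([K⁺]_out/[K⁺]_in) with z = +1.
= (24.2/1) · ln(5.85/137) = 24.20 · ln(0.0427)
= 24.20 · (-3.1535) = -76.32 mV

-76 mV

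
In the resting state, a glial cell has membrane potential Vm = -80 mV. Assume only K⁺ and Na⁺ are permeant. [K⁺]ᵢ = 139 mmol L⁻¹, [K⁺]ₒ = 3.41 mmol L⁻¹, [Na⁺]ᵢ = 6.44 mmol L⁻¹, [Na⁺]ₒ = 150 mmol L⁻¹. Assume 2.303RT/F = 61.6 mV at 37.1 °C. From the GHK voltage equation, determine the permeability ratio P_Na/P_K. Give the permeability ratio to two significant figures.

0.024

Let α = P_Na/P_K. GHK: Vm = 61.6·log₁₀[(Kₒ + α·Naₒ)/(Kᵢ + α·Naᵢ)].
10^(Vm/61.6) = 10^(-80.0/61.6) = 0.050269
So 0.050269·(Kᵢ + α·Naᵢ) = Kₒ + α·Naₒ → α = (0.050269·139.0 − 3.41) / (150.0 − 0.050269·6.44)
α = (6.987 − 3.41) / (150.0 − 0.3237) = 3.577/149.7 = 0.0239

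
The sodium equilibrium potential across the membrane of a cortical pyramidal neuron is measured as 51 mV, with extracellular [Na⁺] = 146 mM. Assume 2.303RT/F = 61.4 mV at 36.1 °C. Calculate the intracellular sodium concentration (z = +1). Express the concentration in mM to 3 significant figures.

Nernst: E = (61.4/1) · log₁₀([out]/[in]), so log₁₀([out]/[in]) = 51.0 × 1 / 61.4 = 0.8306.
[out]/[in] = 10^(0.8306) = 6.77.
[in] = 146 / 6.77 = 21.56 mM.

21.6 mM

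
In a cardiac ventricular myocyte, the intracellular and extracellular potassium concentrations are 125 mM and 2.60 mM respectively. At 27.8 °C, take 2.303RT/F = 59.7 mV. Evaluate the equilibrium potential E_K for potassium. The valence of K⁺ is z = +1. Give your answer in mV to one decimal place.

E = (59.7/z) · log₁₀([K⁺]_out/[K⁺]_in) with z = +1.
= (59.7/1) · log₁₀(2.60/125) = 59.70 · log₁₀(0.0208)
= 59.70 · (-1.6819) = -100.41 mV

-100.4 mV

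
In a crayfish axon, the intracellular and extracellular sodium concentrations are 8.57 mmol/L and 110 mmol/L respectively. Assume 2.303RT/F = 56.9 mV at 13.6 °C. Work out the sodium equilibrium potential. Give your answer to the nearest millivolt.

E = (56.9/z) · log₁₀([Na⁺]_out/[Na⁺]_in) with z = +1.
= (56.9/1) · log₁₀(110/8.57) = 56.90 · log₁₀(12.84)
= 56.90 · (1.1084) = 63.07 mV

63 mV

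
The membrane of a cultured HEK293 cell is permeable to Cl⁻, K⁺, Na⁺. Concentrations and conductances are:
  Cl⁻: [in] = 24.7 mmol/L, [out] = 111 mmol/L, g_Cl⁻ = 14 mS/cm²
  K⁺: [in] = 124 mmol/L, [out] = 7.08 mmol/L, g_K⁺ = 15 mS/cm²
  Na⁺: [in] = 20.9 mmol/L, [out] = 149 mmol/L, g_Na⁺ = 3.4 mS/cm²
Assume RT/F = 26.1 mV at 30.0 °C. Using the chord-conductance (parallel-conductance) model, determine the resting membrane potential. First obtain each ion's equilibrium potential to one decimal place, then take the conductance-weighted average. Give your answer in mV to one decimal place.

E_Cl⁻ = (26.1/-1)·ln(111/24.7) = -39.2 mV
E_K⁺ = (26.1/1)·ln(7.08/124) = -74.7 mV
E_Na⁺ = (26.1/1)·ln(149/20.9) = 51.3 mV
Vm = (Σ gᵢEᵢ)/(Σ gᵢ) = (14·-39.2 + 15·-74.7 + 3.4·51.3) / (14 + 15 + 3.4)
= -1494.88 / 32.4 = -46.14 mV

-46.1 mV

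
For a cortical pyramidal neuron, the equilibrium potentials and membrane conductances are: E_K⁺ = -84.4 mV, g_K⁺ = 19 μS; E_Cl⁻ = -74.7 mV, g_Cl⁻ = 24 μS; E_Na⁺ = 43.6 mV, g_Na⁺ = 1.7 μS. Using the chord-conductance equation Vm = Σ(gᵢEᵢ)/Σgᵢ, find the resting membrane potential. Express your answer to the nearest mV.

-74 mV

Σ gᵢEᵢ = 19·(-84.4) + 24·(-74.7) + 1.7·(43.6) = -3322.28
Σ gᵢ = 19 + 24 + 1.7 = 44.7
Vm = -3322.28 / 44.7 = -74.32 mV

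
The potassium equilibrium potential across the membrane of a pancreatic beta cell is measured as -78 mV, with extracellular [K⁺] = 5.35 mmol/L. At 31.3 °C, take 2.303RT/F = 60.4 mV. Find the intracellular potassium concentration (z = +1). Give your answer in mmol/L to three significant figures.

105 mmol/L

Nernst: E = (60.4/1) · log₁₀([out]/[in]), so log₁₀([out]/[in]) = -78.0 × 1 / 60.4 = -1.2914.
[out]/[in] = 10^(-1.2914) = 0.05112.
[in] = 5.35 / 0.05112 = 104.7 mmol/L.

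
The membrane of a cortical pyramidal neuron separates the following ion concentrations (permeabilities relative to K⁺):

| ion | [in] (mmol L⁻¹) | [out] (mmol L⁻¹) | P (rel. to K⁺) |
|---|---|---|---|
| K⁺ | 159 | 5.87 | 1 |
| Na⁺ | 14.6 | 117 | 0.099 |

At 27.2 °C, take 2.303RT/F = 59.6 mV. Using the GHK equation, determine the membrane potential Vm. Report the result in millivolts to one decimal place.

-57.4 mV

Vm = 59.6 · log₁₀[(Σ P·[cation]ₒ + Σ P·[anion]ᵢ) / (Σ P·[cation]ᵢ + Σ P·[anion]ₒ)]
Numerator = 1×5.87 + 0.099×117 = 17.45
Denominator = 1×159 + 0.099×14.6 = 160.4
Vm = 59.6 · log₁₀(0.10878) = 59.6 × (-0.9635) = -57.42 mV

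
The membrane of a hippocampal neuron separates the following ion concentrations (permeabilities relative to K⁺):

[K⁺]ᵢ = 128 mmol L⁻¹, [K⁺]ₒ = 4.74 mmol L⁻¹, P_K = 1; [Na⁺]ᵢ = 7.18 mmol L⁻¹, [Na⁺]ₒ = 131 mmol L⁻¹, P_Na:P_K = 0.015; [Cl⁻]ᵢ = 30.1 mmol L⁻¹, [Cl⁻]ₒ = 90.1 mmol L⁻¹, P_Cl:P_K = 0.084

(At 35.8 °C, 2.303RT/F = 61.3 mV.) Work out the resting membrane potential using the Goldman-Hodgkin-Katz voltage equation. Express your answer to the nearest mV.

-72 mV

Vm = 61.3 · log₁₀[(Σ P·[cation]ₒ + Σ P·[anion]ᵢ) / (Σ P·[cation]ᵢ + Σ P·[anion]ₒ)]
Numerator = 1×4.74 + 0.015×131 + 0.084×30.1 = 9.233
Denominator = 1×128 + 0.015×7.18 + 0.084×90.1 = 135.7
Vm = 61.3 · log₁₀(0.068055) = 61.3 × (-1.1671) = -71.55 mV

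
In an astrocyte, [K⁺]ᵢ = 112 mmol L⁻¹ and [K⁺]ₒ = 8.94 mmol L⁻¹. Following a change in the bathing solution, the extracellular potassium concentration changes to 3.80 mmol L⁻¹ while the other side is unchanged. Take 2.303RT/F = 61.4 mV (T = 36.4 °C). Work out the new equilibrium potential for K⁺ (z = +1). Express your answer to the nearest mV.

-90 mV

After the shift: [K⁺]_out = 3.80, [K⁺]_in = 112 mmol L⁻¹.
E_new = (61.4/1)·log₁₀(3.80/112) = 61.40 · (-1.4694) = -90.22 mV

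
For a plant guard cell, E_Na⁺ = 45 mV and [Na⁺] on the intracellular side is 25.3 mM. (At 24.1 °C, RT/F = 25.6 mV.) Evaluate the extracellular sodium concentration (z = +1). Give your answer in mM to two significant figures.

Nernst: E = (25.6/1) · ln([out]/[in]), so ln([out]/[in]) = 45.0 × 1 / 25.6 = 1.7578.
[out]/[in] = e^(1.7578) = 5.8.
[out] = 5.8 × 25.3 = 146.7 mM.

150 mM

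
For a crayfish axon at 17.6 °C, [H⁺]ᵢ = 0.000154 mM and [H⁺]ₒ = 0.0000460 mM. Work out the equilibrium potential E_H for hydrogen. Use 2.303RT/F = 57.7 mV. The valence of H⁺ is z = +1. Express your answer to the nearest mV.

-30 mV

E = (57.7/z) · log₁₀([H⁺]_out/[H⁺]_in) with z = +1.
= (57.7/1) · log₁₀(0.0000460/0.000154) = 57.70 · log₁₀(0.2987)
= 57.70 · (-0.5248) = -30.28 mV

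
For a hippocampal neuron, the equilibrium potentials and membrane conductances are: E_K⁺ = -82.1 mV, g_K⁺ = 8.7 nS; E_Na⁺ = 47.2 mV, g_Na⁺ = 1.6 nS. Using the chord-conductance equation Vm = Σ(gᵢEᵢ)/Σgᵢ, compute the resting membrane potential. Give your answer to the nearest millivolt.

Σ gᵢEᵢ = 8.7·(-82.1) + 1.6·(47.2) = -638.75
Σ gᵢ = 8.7 + 1.6 = 10.3
Vm = -638.75 / 10.3 = -62.01 mV

-62 mV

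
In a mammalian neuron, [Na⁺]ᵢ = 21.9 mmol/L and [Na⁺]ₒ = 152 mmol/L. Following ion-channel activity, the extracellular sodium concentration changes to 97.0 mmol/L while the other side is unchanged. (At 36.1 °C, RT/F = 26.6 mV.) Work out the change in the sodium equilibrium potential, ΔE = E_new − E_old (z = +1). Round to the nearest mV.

E_old = (26.6/1)·ln(152/21.9) = 51.53 mV
E_new = (26.6/1)·ln(97.0/21.9) = 39.59 mV
ΔE = 39.59 − (51.53) = -11.95 mV

-12 mV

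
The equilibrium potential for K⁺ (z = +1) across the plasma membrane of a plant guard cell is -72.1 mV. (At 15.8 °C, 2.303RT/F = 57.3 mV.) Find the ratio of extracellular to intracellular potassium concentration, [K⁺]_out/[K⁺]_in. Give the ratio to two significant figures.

log₁₀([out]/[in]) = E·z/(57.3) = -72.1 × 1 / 57.3 = -1.2583
[out]/[in] = 10^(-1.2583) = 0.05517

0.055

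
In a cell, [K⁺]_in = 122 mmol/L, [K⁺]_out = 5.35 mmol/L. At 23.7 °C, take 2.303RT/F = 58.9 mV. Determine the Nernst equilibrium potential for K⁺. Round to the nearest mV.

E = (58.9/z) · log₁₀([K⁺]_out/[K⁺]_in) with z = +1.
= (58.9/1) · log₁₀(5.35/122) = 58.90 · log₁₀(0.04385)
= 58.90 · (-1.3580) = -79.99 mV

-80 mV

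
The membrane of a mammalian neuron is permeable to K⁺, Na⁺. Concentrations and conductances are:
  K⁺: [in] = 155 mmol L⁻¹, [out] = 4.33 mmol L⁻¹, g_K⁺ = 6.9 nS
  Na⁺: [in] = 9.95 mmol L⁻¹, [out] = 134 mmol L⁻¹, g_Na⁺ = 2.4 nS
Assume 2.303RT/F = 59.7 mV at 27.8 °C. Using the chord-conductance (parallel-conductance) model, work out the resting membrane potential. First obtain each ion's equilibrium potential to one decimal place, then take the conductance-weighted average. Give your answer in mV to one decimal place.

-51.5 mV

E_K⁺ = (59.7/1)·log₁₀(4.33/155) = -92.8 mV
E_Na⁺ = (59.7/1)·log₁₀(134/9.95) = 67.4 mV
Vm = (Σ gᵢEᵢ)/(Σ gᵢ) = (6.9·-92.8 + 2.4·67.4) / (6.9 + 2.4)
= -478.56 / 9.3 = -51.46 mV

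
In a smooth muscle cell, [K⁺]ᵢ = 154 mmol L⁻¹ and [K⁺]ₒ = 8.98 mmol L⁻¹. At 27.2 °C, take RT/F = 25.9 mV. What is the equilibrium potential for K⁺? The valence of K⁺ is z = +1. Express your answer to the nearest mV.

-74 mV

E = (25.9/z) · ln([K⁺]_out/[K⁺]_in) with z = +1.
= (25.9/1) · ln(8.98/154) = 25.90 · ln(0.05831)
= 25.90 · (-2.8420) = -73.61 mV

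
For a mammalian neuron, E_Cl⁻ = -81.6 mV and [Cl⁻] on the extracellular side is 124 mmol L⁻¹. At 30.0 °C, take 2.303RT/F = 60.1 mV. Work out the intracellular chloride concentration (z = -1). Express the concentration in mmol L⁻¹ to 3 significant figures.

5.44 mmol L⁻¹

Nernst: E = (60.1/-1) · log₁₀([out]/[in]), so log₁₀([out]/[in]) = -81.6 × -1 / 60.1 = 1.3577.
[out]/[in] = 10^(1.3577) = 22.79.
[in] = 124 / 22.79 = 5.441 mmol L⁻¹.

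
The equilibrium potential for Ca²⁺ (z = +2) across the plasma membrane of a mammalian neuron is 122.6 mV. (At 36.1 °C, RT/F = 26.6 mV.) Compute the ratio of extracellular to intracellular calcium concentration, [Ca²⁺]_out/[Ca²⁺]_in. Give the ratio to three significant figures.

ln([out]/[in]) = E·z/(26.6) = 122.6 × 2 / 26.6 = 9.2180
[out]/[in] = e^(9.2180) = 1.008e+04

10100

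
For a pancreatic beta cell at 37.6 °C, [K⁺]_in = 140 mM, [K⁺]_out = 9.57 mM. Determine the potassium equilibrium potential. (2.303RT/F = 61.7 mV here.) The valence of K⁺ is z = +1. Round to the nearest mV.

E = (61.7/z) · log₁₀([K⁺]_out/[K⁺]_in) with z = +1.
= (61.7/1) · log₁₀(9.57/140) = 61.70 · log₁₀(0.06836)
= 61.70 · (-1.1652) = -71.89 mV

-72 mV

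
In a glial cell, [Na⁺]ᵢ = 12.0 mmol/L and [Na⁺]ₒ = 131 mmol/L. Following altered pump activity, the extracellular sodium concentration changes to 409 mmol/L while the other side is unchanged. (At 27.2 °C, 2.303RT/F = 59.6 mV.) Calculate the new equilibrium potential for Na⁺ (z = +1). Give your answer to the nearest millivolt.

91 mV

After the shift: [Na⁺]_out = 409, [Na⁺]_in = 12.0 mmol/L.
E_new = (59.6/1)·log₁₀(409/12.0) = 59.60 · (1.5325) = 91.34 mV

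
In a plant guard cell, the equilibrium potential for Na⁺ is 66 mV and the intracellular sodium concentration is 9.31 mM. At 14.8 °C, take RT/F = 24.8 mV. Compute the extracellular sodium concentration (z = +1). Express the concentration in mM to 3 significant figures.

133 mM

Nernst: E = (24.8/1) · ln([out]/[in]), so ln([out]/[in]) = 66.0 × 1 / 24.8 = 2.6613.
[out]/[in] = e^(2.6613) = 14.31.
[out] = 14.31 × 9.31 = 133.3 mM.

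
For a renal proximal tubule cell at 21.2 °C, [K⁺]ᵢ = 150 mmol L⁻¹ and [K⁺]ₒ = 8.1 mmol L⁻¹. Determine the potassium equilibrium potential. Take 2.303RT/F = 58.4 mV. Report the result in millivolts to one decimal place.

-74.0 mV

E = (58.4/z) · log₁₀([K⁺]_out/[K⁺]_in) with z = +1.
= (58.4/1) · log₁₀(8.1/150) = 58.40 · log₁₀(0.054)
= 58.40 · (-1.2676) = -74.03 mV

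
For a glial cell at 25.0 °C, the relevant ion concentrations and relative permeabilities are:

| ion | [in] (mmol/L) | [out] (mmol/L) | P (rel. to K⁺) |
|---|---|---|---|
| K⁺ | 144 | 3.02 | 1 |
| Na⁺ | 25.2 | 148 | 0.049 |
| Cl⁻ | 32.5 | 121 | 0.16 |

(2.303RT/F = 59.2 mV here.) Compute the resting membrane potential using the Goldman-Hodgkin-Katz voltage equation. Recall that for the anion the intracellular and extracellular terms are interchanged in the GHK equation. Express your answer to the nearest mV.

-61 mV

Vm = 59.2 · log₁₀[(Σ P·[cation]ₒ + Σ P·[anion]ᵢ) / (Σ P·[cation]ᵢ + Σ P·[anion]ₒ)]
Numerator = 1×3.02 + 0.049×148 + 0.16×32.5 = 15.47
Denominator = 1×144 + 0.049×25.2 + 0.16×121 = 164.6
Vm = 59.2 · log₁₀(0.094001) = 59.2 × (-1.0269) = -60.79 mV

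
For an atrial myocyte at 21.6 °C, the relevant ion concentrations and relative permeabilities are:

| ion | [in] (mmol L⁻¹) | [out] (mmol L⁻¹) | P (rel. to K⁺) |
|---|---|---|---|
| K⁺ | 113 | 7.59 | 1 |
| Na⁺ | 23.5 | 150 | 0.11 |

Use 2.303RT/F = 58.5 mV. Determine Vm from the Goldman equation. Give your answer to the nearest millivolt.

Vm = 58.5 · log₁₀[(Σ P·[cation]ₒ + Σ P·[anion]ᵢ) / (Σ P·[cation]ᵢ + Σ P·[anion]ₒ)]
Numerator = 1×7.59 + 0.11×150 = 24.09
Denominator = 1×113 + 0.11×23.5 = 115.6
Vm = 58.5 · log₁₀(0.20842) = 58.5 × (-0.6811) = -39.84 mV

-40 mV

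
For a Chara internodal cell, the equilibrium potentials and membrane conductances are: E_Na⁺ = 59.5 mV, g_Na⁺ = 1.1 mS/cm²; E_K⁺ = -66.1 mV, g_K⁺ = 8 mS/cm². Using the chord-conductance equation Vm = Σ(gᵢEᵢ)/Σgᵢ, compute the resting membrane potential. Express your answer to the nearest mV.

Σ gᵢEᵢ = 1.1·(59.5) + 8·(-66.1) = -463.35
Σ gᵢ = 1.1 + 8 = 9.1
Vm = -463.35 / 9.1 = -50.92 mV

-51 mV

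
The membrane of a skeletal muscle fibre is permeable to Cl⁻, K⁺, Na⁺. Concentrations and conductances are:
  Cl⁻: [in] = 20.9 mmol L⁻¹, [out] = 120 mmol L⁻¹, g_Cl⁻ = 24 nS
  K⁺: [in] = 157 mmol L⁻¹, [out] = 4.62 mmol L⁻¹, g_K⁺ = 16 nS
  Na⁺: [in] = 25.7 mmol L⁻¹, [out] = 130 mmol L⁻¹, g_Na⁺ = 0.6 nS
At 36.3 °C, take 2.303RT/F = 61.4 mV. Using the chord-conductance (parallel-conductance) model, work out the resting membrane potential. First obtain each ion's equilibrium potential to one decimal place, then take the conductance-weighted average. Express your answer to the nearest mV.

E_Cl⁻ = (61.4/-1)·log₁₀(120/20.9) = -46.6 mV
E_K⁺ = (61.4/1)·log₁₀(4.62/157) = -94.0 mV
E_Na⁺ = (61.4/1)·log₁₀(130/25.7) = 43.2 mV
Vm = (Σ gᵢEᵢ)/(Σ gᵢ) = (24·-46.6 + 16·-94.0 + 0.6·43.2) / (24 + 16 + 0.6)
= -2596.48 / 40.6 = -63.95 mV

-64 mV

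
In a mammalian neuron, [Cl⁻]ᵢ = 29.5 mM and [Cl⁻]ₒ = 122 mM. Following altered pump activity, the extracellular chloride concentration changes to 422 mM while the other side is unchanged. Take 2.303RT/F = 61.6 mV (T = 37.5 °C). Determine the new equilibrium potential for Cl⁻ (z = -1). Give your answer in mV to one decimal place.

After the shift: [Cl⁻]_out = 422, [Cl⁻]_in = 29.5 mM.
E_new = (61.6/-1)·log₁₀(422/29.5) = -61.60 · (1.1555) = -71.18 mV

-71.2 mV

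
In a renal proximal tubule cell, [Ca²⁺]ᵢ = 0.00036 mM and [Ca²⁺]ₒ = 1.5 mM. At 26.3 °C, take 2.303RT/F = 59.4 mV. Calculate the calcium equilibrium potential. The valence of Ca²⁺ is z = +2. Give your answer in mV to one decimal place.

E = (59.4/z) · log₁₀([Ca²⁺]_out/[Ca²⁺]_in) with z = +2.
= (59.4/2) · log₁₀(1.5/0.00036) = 29.70 · log₁₀(4167)
= 29.70 · (3.6198) = 107.51 mV

107.5 mV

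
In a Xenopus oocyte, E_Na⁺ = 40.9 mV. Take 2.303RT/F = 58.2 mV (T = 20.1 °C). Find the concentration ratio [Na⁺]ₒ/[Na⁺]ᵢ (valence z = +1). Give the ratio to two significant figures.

log₁₀([out]/[in]) = E·z/(58.2) = 40.9 × 1 / 58.2 = 0.7027
[out]/[in] = 10^(0.7027) = 5.044

5.0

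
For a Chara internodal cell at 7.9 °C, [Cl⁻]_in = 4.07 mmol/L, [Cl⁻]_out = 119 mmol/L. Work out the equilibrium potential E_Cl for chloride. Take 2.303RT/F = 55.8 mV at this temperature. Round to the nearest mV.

E = (55.8/z) · log₁₀([Cl⁻]_out/[Cl⁻]_in) with z = -1.
For an anion, dividing by z = -1 reverses the sign.
= (55.8/-1) · log₁₀(119/4.07) = -55.80 · log₁₀(29.24)
= -55.80 · (1.4660) = -81.80 mV

-82 mV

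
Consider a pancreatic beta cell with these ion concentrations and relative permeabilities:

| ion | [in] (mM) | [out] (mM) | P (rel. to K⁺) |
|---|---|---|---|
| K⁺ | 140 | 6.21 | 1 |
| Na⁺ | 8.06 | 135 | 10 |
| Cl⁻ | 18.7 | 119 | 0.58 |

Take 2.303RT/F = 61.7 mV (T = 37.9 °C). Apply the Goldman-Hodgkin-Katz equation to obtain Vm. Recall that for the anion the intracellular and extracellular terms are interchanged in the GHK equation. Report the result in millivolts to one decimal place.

41.6 mV

Vm = 61.7 · log₁₀[(Σ P·[cation]ₒ + Σ P·[anion]ᵢ) / (Σ P·[cation]ᵢ + Σ P·[anion]ₒ)]
Numerator = 1×6.21 + 10×135 + 0.58×18.7 = 1367
Denominator = 1×140 + 10×8.06 + 0.58×119 = 289.6
Vm = 61.7 · log₁₀(4.7202) = 61.7 × (0.6740) = 41.58 mV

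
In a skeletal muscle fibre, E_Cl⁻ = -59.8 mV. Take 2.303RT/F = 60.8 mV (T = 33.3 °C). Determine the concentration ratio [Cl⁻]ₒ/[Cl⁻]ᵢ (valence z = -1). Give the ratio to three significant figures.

9.63

log₁₀([out]/[in]) = E·z/(60.8) = -59.8 × -1 / 60.8 = 0.9836
[out]/[in] = 10^(0.9836) = 9.628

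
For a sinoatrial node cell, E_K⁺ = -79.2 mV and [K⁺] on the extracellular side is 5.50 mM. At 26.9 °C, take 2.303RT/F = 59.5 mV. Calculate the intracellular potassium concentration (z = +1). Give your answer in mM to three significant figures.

Nernst: E = (59.5/1) · log₁₀([out]/[in]), so log₁₀([out]/[in]) = -79.2 × 1 / 59.5 = -1.3311.
[out]/[in] = 10^(-1.3311) = 0.04666.
[in] = 5.50 / 0.04666 = 117.9 mM.

118 mM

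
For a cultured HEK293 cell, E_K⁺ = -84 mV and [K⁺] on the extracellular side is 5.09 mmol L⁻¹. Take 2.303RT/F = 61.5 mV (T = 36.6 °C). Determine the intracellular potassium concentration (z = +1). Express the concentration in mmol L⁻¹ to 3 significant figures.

Nernst: E = (61.5/1) · log₁₀([out]/[in]), so log₁₀([out]/[in]) = -84.0 × 1 / 61.5 = -1.3659.
[out]/[in] = 10^(-1.3659) = 0.04307.
[in] = 5.09 / 0.04307 = 118.2 mmol L⁻¹.

118 mmol L⁻¹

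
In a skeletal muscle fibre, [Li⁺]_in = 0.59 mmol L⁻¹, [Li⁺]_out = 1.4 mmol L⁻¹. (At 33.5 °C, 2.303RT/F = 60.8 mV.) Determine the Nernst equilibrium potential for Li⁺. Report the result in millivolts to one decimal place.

22.8 mV

E = (60.8/z) · log₁₀([Li⁺]_out/[Li⁺]_in) with z = +1.
= (60.8/1) · log₁₀(1.4/0.59) = 60.80 · log₁₀(2.373)
= 60.80 · (0.3753) = 22.82 mV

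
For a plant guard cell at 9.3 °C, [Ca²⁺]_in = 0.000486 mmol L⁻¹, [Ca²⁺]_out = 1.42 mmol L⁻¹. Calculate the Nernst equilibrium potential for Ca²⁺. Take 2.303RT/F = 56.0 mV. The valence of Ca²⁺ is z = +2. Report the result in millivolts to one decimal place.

97.0 mV

E = (56.0/z) · log₁₀([Ca²⁺]_out/[Ca²⁺]_in) with z = +2.
= (56.0/2) · log₁₀(1.42/0.000486) = 28.00 · log₁₀(2922)
= 28.00 · (3.4657) = 97.04 mV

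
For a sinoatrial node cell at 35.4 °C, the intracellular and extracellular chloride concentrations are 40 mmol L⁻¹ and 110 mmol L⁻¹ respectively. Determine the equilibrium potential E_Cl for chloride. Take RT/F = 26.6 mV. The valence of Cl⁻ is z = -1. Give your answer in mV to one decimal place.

-26.9 mV

E = (26.6/z) · ln([Cl⁻]_out/[Cl⁻]_in) with z = -1.
For an anion, dividing by z = -1 reverses the sign.
= (26.6/-1) · ln(110/40) = -26.60 · ln(2.75)
= -26.60 · (1.0116) = -26.91 mV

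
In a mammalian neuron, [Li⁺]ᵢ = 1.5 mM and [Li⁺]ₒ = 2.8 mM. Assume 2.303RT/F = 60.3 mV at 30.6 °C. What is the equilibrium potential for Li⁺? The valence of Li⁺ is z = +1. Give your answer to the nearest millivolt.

E = (60.3/z) · log₁₀([Li⁺]_out/[Li⁺]_in) with z = +1.
= (60.3/1) · log₁₀(2.8/1.5) = 60.30 · log₁₀(1.867)
= 60.30 · (0.2711) = 16.35 mV

16 mV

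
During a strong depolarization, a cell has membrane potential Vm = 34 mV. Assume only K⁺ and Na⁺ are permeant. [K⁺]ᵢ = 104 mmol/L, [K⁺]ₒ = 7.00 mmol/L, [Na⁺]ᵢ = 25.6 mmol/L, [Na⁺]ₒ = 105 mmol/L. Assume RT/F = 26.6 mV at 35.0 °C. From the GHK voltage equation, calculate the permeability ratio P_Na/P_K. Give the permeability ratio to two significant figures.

Let α = P_Na/P_K. GHK: Vm = 26.6·ln[(Kₒ + α·Naₒ)/(Kᵢ + α·Naᵢ)].
e^(Vm/26.6) = e^(34.0/26.6) = 3.5902
So 3.5902·(Kᵢ + α·Naᵢ) = Kₒ + α·Naₒ → α = (3.5902·104.0 − 7.0) / (105.0 − 3.5902·25.6)
α = (373.4 − 7.0) / (105.0 − 91.91) = 366.4/13.09 = 27.98

28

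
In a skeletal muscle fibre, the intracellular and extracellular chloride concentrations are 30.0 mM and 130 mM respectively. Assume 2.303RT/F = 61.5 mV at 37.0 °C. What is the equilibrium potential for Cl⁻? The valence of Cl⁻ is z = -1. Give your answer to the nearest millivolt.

-39 mV

E = (61.5/z) · log₁₀([Cl⁻]_out/[Cl⁻]_in) with z = -1.
For an anion, dividing by z = -1 reverses the sign.
= (61.5/-1) · log₁₀(130/30.0) = -61.50 · log₁₀(4.333)
= -61.50 · (0.6368) = -39.16 mV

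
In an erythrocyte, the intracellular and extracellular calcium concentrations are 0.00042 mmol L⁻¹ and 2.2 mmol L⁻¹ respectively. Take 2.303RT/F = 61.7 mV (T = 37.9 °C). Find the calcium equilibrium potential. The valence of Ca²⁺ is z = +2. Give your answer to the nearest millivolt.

115 mV

E = (61.7/z) · log₁₀([Ca²⁺]_out/[Ca²⁺]_in) with z = +2.
= (61.7/2) · log₁₀(2.2/0.00042) = 30.85 · log₁₀(5238)
= 30.85 · (3.7192) = 114.74 mV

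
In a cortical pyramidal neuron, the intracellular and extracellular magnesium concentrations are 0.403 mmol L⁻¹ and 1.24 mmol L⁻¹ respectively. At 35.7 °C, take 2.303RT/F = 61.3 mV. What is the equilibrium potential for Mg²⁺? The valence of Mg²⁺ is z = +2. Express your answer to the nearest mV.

15 mV

E = (61.3/z) · log₁₀([Mg²⁺]_out/[Mg²⁺]_in) with z = +2.
= (61.3/2) · log₁₀(1.24/0.403) = 30.65 · log₁₀(3.077)
= 30.65 · (0.4881) = 14.96 mV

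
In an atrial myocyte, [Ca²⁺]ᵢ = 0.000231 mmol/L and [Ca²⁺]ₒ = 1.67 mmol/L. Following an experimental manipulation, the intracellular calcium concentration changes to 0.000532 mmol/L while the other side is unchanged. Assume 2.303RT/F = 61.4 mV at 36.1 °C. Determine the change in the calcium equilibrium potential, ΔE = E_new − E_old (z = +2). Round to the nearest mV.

-11 mV

E_old = (61.4/2)·log₁₀(1.67/0.000231) = 118.47 mV
E_new = (61.4/2)·log₁₀(1.67/0.000532) = 107.35 mV
ΔE = 107.35 − (118.47) = -11.12 mV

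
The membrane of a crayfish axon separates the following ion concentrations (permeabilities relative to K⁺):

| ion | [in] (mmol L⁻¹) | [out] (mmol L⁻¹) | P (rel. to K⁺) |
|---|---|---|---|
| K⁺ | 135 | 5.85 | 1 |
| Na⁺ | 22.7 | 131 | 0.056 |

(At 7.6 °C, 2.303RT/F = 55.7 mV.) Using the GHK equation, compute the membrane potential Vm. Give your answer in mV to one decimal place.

Vm = 55.7 · log₁₀[(Σ P·[cation]ₒ + Σ P·[anion]ᵢ) / (Σ P·[cation]ᵢ + Σ P·[anion]ₒ)]
Numerator = 1×5.85 + 0.056×131 = 13.19
Denominator = 1×135 + 0.056×22.7 = 136.3
Vm = 55.7 · log₁₀(0.096763) = 55.7 × (-1.0143) = -56.50 mV

-56.5 mV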